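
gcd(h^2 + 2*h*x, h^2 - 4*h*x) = h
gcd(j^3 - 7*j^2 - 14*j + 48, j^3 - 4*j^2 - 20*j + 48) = j - 2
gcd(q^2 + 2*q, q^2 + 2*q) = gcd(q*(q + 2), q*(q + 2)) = q^2 + 2*q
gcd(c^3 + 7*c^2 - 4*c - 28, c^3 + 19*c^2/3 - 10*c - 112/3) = c^2 + 9*c + 14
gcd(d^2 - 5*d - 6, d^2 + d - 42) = d - 6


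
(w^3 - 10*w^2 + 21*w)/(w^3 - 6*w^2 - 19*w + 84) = w/(w + 4)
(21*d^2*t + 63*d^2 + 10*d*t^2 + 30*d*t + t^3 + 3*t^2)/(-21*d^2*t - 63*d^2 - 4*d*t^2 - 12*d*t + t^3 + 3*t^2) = (7*d + t)/(-7*d + t)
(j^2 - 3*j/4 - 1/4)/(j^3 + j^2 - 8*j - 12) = (j^2 - 3*j/4 - 1/4)/(j^3 + j^2 - 8*j - 12)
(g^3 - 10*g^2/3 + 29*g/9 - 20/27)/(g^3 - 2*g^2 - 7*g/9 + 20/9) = (g - 1/3)/(g + 1)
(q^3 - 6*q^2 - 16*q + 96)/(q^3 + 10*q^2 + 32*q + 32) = (q^2 - 10*q + 24)/(q^2 + 6*q + 8)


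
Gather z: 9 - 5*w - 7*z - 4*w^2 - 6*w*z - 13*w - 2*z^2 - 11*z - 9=-4*w^2 - 18*w - 2*z^2 + z*(-6*w - 18)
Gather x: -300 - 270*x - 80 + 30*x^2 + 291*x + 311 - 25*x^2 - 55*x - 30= 5*x^2 - 34*x - 99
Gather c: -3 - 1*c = -c - 3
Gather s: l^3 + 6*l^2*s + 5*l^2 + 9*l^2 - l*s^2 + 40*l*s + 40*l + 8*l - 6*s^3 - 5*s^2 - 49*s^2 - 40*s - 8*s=l^3 + 14*l^2 + 48*l - 6*s^3 + s^2*(-l - 54) + s*(6*l^2 + 40*l - 48)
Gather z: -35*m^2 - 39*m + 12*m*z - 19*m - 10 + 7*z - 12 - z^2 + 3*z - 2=-35*m^2 - 58*m - z^2 + z*(12*m + 10) - 24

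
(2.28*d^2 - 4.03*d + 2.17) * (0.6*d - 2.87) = 1.368*d^3 - 8.9616*d^2 + 12.8681*d - 6.2279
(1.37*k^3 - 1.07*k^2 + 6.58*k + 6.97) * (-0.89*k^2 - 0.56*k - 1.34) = -1.2193*k^5 + 0.1851*k^4 - 7.0928*k^3 - 8.4543*k^2 - 12.7204*k - 9.3398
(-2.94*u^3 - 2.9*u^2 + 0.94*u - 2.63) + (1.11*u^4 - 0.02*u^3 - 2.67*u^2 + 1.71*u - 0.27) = 1.11*u^4 - 2.96*u^3 - 5.57*u^2 + 2.65*u - 2.9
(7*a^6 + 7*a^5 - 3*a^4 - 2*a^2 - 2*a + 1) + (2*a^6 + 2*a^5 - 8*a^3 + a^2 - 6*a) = 9*a^6 + 9*a^5 - 3*a^4 - 8*a^3 - a^2 - 8*a + 1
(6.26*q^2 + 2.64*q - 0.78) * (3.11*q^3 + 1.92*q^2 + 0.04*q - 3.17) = 19.4686*q^5 + 20.2296*q^4 + 2.8934*q^3 - 21.2362*q^2 - 8.4*q + 2.4726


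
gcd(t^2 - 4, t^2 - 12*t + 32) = 1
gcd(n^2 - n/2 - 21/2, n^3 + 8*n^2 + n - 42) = n + 3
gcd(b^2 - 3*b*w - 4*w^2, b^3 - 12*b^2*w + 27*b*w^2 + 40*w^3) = b + w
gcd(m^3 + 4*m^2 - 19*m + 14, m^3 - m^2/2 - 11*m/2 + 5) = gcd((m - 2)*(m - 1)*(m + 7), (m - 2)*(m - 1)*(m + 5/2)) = m^2 - 3*m + 2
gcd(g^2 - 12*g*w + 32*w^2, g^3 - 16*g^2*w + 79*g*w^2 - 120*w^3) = -g + 8*w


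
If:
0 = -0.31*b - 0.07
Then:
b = -0.23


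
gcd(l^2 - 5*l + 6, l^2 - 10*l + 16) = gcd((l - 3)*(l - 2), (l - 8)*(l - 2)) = l - 2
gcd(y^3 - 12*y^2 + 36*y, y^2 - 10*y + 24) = y - 6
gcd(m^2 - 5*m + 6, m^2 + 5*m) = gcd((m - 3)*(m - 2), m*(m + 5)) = 1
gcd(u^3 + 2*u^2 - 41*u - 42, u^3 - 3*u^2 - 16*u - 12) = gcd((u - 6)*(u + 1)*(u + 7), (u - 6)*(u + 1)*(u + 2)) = u^2 - 5*u - 6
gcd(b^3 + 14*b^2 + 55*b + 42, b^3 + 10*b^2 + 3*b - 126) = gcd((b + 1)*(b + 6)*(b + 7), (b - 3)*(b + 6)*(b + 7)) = b^2 + 13*b + 42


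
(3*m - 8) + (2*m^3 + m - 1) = 2*m^3 + 4*m - 9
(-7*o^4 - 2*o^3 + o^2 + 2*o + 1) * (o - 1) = -7*o^5 + 5*o^4 + 3*o^3 + o^2 - o - 1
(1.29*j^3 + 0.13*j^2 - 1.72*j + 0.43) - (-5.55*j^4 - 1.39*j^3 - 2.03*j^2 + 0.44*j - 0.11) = 5.55*j^4 + 2.68*j^3 + 2.16*j^2 - 2.16*j + 0.54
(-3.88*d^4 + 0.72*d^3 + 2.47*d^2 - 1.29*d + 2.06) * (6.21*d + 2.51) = -24.0948*d^5 - 5.2676*d^4 + 17.1459*d^3 - 1.8112*d^2 + 9.5547*d + 5.1706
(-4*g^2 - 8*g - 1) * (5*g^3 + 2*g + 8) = -20*g^5 - 40*g^4 - 13*g^3 - 48*g^2 - 66*g - 8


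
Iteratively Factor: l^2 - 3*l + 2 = (l - 1)*(l - 2)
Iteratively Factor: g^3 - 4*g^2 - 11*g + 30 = (g - 5)*(g^2 + g - 6) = (g - 5)*(g + 3)*(g - 2)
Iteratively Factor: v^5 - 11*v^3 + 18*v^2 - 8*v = (v - 1)*(v^4 + v^3 - 10*v^2 + 8*v) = v*(v - 1)*(v^3 + v^2 - 10*v + 8) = v*(v - 1)*(v + 4)*(v^2 - 3*v + 2) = v*(v - 2)*(v - 1)*(v + 4)*(v - 1)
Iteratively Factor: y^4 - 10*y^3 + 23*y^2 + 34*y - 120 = (y - 4)*(y^3 - 6*y^2 - y + 30) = (y - 4)*(y - 3)*(y^2 - 3*y - 10) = (y - 4)*(y - 3)*(y + 2)*(y - 5)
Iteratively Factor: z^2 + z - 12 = (z + 4)*(z - 3)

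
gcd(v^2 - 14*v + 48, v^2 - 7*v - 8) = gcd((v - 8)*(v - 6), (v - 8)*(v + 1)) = v - 8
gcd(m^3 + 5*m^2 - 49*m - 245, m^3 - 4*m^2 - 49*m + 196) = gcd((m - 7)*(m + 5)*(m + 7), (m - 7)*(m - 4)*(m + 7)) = m^2 - 49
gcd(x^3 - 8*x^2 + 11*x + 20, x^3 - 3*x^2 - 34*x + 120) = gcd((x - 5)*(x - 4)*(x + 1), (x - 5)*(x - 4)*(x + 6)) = x^2 - 9*x + 20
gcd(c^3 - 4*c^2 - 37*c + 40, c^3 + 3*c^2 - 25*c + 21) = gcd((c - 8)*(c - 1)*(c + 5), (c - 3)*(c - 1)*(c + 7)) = c - 1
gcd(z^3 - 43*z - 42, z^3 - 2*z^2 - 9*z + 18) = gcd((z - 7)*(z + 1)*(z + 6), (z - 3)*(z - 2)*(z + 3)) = 1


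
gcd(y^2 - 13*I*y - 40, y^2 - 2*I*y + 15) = y - 5*I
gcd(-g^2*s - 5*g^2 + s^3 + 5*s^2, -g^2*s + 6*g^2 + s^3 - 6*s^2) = -g^2 + s^2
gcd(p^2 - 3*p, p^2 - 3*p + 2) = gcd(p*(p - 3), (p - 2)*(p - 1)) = 1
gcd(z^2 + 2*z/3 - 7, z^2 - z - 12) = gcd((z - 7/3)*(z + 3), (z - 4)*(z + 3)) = z + 3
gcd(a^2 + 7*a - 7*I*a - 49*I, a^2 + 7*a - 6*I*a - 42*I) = a + 7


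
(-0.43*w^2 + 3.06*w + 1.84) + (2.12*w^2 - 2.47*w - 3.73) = 1.69*w^2 + 0.59*w - 1.89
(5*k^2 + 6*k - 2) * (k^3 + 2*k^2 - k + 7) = 5*k^5 + 16*k^4 + 5*k^3 + 25*k^2 + 44*k - 14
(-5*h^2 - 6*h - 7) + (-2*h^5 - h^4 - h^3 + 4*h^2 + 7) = -2*h^5 - h^4 - h^3 - h^2 - 6*h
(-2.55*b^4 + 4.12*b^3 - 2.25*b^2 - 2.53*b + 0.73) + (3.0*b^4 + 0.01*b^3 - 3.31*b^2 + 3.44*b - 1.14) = 0.45*b^4 + 4.13*b^3 - 5.56*b^2 + 0.91*b - 0.41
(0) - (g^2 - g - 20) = -g^2 + g + 20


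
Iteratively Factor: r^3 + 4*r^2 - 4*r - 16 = (r + 4)*(r^2 - 4) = (r + 2)*(r + 4)*(r - 2)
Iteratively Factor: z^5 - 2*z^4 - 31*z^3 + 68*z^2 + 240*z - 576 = (z + 4)*(z^4 - 6*z^3 - 7*z^2 + 96*z - 144) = (z - 3)*(z + 4)*(z^3 - 3*z^2 - 16*z + 48) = (z - 4)*(z - 3)*(z + 4)*(z^2 + z - 12) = (z - 4)*(z - 3)^2*(z + 4)*(z + 4)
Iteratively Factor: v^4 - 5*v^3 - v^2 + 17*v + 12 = (v + 1)*(v^3 - 6*v^2 + 5*v + 12) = (v - 4)*(v + 1)*(v^2 - 2*v - 3) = (v - 4)*(v + 1)^2*(v - 3)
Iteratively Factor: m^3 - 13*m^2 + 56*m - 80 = (m - 4)*(m^2 - 9*m + 20) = (m - 5)*(m - 4)*(m - 4)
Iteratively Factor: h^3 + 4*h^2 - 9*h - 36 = (h - 3)*(h^2 + 7*h + 12) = (h - 3)*(h + 3)*(h + 4)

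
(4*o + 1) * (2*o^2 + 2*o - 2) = 8*o^3 + 10*o^2 - 6*o - 2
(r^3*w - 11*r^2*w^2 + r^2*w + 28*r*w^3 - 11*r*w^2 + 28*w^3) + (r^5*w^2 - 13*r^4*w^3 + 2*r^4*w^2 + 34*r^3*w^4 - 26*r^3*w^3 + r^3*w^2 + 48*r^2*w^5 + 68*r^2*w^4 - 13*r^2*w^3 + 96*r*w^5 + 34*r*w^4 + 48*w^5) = r^5*w^2 - 13*r^4*w^3 + 2*r^4*w^2 + 34*r^3*w^4 - 26*r^3*w^3 + r^3*w^2 + r^3*w + 48*r^2*w^5 + 68*r^2*w^4 - 13*r^2*w^3 - 11*r^2*w^2 + r^2*w + 96*r*w^5 + 34*r*w^4 + 28*r*w^3 - 11*r*w^2 + 48*w^5 + 28*w^3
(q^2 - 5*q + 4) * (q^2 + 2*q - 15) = q^4 - 3*q^3 - 21*q^2 + 83*q - 60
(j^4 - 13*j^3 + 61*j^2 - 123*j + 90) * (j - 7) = j^5 - 20*j^4 + 152*j^3 - 550*j^2 + 951*j - 630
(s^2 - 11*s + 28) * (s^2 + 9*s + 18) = s^4 - 2*s^3 - 53*s^2 + 54*s + 504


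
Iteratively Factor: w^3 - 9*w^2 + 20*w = (w)*(w^2 - 9*w + 20) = w*(w - 4)*(w - 5)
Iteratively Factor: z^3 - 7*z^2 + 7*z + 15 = (z + 1)*(z^2 - 8*z + 15) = (z - 5)*(z + 1)*(z - 3)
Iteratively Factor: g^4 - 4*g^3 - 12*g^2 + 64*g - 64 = (g + 4)*(g^3 - 8*g^2 + 20*g - 16) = (g - 2)*(g + 4)*(g^2 - 6*g + 8) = (g - 2)^2*(g + 4)*(g - 4)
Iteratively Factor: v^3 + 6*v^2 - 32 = (v + 4)*(v^2 + 2*v - 8) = (v + 4)^2*(v - 2)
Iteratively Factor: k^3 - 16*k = (k)*(k^2 - 16) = k*(k - 4)*(k + 4)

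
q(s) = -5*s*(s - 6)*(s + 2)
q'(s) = -5*s*(s - 6) - 5*s*(s + 2) - 5*(s - 6)*(s + 2) = -15*s^2 + 40*s + 60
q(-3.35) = 211.43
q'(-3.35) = -242.34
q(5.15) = 156.50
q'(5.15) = -131.84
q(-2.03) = 2.45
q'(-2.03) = -83.01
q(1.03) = 77.55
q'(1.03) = 85.29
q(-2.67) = 77.55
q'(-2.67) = -153.73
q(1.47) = 115.54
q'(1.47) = 86.39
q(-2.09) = 7.61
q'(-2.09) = -89.12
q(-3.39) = 221.23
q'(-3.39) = -247.98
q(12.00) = -5040.00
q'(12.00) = -1620.00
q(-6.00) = 1440.00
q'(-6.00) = -720.00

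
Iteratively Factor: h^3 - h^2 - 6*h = (h)*(h^2 - h - 6) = h*(h - 3)*(h + 2)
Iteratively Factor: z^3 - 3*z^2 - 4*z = (z + 1)*(z^2 - 4*z) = (z - 4)*(z + 1)*(z)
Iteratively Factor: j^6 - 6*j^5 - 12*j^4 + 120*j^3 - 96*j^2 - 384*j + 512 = (j + 2)*(j^5 - 8*j^4 + 4*j^3 + 112*j^2 - 320*j + 256) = (j - 2)*(j + 2)*(j^4 - 6*j^3 - 8*j^2 + 96*j - 128) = (j - 2)^2*(j + 2)*(j^3 - 4*j^2 - 16*j + 64) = (j - 4)*(j - 2)^2*(j + 2)*(j^2 - 16) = (j - 4)^2*(j - 2)^2*(j + 2)*(j + 4)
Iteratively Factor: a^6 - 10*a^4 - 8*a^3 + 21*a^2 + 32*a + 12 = (a + 1)*(a^5 - a^4 - 9*a^3 + a^2 + 20*a + 12) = (a - 3)*(a + 1)*(a^4 + 2*a^3 - 3*a^2 - 8*a - 4) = (a - 3)*(a + 1)^2*(a^3 + a^2 - 4*a - 4) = (a - 3)*(a + 1)^2*(a + 2)*(a^2 - a - 2) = (a - 3)*(a + 1)^3*(a + 2)*(a - 2)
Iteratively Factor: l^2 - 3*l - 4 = (l + 1)*(l - 4)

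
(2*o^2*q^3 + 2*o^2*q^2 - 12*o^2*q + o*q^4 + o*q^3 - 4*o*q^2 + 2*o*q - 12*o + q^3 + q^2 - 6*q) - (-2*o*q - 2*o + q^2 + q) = 2*o^2*q^3 + 2*o^2*q^2 - 12*o^2*q + o*q^4 + o*q^3 - 4*o*q^2 + 4*o*q - 10*o + q^3 - 7*q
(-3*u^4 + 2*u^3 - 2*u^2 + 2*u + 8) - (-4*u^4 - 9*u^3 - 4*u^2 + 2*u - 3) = u^4 + 11*u^3 + 2*u^2 + 11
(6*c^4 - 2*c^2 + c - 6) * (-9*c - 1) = -54*c^5 - 6*c^4 + 18*c^3 - 7*c^2 + 53*c + 6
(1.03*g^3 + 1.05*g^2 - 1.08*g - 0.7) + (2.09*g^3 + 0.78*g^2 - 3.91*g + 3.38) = 3.12*g^3 + 1.83*g^2 - 4.99*g + 2.68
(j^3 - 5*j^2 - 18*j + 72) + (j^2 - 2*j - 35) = j^3 - 4*j^2 - 20*j + 37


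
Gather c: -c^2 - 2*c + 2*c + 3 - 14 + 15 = 4 - c^2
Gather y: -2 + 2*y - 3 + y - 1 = 3*y - 6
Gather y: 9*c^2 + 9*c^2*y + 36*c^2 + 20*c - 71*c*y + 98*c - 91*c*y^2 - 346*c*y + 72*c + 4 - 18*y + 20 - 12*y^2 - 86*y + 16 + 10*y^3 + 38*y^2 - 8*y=45*c^2 + 190*c + 10*y^3 + y^2*(26 - 91*c) + y*(9*c^2 - 417*c - 112) + 40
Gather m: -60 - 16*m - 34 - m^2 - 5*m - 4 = -m^2 - 21*m - 98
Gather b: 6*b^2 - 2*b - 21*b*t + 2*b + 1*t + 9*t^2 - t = 6*b^2 - 21*b*t + 9*t^2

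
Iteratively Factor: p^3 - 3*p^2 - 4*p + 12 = (p - 3)*(p^2 - 4) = (p - 3)*(p - 2)*(p + 2)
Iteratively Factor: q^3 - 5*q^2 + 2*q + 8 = (q + 1)*(q^2 - 6*q + 8) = (q - 4)*(q + 1)*(q - 2)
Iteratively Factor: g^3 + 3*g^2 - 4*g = (g)*(g^2 + 3*g - 4) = g*(g - 1)*(g + 4)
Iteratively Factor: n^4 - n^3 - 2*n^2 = (n + 1)*(n^3 - 2*n^2) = n*(n + 1)*(n^2 - 2*n) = n*(n - 2)*(n + 1)*(n)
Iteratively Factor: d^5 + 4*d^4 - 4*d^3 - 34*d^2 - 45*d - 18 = (d - 3)*(d^4 + 7*d^3 + 17*d^2 + 17*d + 6) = (d - 3)*(d + 2)*(d^3 + 5*d^2 + 7*d + 3) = (d - 3)*(d + 1)*(d + 2)*(d^2 + 4*d + 3) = (d - 3)*(d + 1)^2*(d + 2)*(d + 3)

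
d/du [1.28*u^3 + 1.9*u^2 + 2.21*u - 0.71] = 3.84*u^2 + 3.8*u + 2.21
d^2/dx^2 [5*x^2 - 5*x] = 10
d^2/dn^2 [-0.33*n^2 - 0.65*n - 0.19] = -0.660000000000000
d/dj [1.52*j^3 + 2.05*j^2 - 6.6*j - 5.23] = 4.56*j^2 + 4.1*j - 6.6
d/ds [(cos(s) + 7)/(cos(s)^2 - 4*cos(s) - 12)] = (cos(s)^2 + 14*cos(s) - 16)*sin(s)/(sin(s)^2 + 4*cos(s) + 11)^2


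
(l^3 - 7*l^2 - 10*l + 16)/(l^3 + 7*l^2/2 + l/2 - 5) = 2*(l - 8)/(2*l + 5)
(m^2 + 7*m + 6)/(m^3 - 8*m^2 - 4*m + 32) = (m^2 + 7*m + 6)/(m^3 - 8*m^2 - 4*m + 32)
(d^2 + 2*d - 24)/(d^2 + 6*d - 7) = (d^2 + 2*d - 24)/(d^2 + 6*d - 7)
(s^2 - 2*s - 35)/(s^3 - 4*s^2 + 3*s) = (s^2 - 2*s - 35)/(s*(s^2 - 4*s + 3))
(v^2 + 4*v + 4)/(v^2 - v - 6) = (v + 2)/(v - 3)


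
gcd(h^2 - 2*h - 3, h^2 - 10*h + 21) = h - 3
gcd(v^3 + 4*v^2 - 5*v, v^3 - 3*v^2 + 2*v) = v^2 - v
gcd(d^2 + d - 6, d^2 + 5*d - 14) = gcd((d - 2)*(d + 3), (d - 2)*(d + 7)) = d - 2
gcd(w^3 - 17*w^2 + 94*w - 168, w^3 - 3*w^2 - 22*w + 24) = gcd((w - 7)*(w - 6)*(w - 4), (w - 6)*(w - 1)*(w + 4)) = w - 6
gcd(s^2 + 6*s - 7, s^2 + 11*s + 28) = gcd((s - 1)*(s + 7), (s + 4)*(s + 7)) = s + 7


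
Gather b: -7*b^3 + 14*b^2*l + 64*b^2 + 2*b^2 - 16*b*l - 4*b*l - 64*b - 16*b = -7*b^3 + b^2*(14*l + 66) + b*(-20*l - 80)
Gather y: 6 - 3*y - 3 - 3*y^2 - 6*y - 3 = -3*y^2 - 9*y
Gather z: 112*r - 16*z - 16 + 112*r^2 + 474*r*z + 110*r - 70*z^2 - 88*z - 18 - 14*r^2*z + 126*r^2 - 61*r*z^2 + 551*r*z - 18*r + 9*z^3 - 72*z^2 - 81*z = 238*r^2 + 204*r + 9*z^3 + z^2*(-61*r - 142) + z*(-14*r^2 + 1025*r - 185) - 34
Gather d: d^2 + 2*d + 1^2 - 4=d^2 + 2*d - 3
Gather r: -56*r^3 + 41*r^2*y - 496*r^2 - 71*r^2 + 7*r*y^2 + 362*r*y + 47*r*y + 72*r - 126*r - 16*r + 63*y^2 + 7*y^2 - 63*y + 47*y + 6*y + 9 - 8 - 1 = -56*r^3 + r^2*(41*y - 567) + r*(7*y^2 + 409*y - 70) + 70*y^2 - 10*y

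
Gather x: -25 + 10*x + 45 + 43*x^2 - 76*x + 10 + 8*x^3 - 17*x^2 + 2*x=8*x^3 + 26*x^2 - 64*x + 30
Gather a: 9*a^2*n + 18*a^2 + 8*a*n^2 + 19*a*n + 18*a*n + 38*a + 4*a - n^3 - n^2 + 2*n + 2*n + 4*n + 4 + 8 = a^2*(9*n + 18) + a*(8*n^2 + 37*n + 42) - n^3 - n^2 + 8*n + 12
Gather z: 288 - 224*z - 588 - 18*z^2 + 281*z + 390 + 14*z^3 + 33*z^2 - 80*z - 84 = 14*z^3 + 15*z^2 - 23*z + 6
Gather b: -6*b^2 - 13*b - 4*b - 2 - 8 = -6*b^2 - 17*b - 10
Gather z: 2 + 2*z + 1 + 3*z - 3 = 5*z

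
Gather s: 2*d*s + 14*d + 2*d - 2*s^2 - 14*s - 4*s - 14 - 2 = 16*d - 2*s^2 + s*(2*d - 18) - 16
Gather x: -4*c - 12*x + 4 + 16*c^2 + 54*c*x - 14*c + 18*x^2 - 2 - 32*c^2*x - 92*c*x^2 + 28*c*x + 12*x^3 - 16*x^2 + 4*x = 16*c^2 - 18*c + 12*x^3 + x^2*(2 - 92*c) + x*(-32*c^2 + 82*c - 8) + 2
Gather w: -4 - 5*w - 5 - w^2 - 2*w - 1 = -w^2 - 7*w - 10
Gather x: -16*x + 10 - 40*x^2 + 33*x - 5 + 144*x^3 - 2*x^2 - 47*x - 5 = 144*x^3 - 42*x^2 - 30*x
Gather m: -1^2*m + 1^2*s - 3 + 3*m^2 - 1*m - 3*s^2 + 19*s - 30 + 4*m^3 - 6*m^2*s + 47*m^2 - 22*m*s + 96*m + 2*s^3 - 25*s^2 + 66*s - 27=4*m^3 + m^2*(50 - 6*s) + m*(94 - 22*s) + 2*s^3 - 28*s^2 + 86*s - 60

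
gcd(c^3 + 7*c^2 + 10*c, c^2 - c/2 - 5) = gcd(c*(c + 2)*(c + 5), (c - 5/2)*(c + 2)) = c + 2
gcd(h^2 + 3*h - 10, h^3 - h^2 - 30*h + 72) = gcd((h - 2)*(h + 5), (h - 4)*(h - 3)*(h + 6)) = 1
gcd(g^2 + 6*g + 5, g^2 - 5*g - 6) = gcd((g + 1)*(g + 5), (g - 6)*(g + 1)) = g + 1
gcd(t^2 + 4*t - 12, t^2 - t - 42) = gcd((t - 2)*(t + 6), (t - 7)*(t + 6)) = t + 6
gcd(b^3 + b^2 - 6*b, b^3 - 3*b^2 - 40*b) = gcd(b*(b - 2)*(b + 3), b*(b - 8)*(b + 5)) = b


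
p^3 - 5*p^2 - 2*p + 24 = (p - 4)*(p - 3)*(p + 2)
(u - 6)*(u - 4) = u^2 - 10*u + 24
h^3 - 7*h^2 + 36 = (h - 6)*(h - 3)*(h + 2)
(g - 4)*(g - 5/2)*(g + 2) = g^3 - 9*g^2/2 - 3*g + 20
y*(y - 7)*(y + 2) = y^3 - 5*y^2 - 14*y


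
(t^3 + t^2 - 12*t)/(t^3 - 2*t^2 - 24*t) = (t - 3)/(t - 6)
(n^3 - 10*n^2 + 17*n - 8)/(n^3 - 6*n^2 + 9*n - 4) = (n - 8)/(n - 4)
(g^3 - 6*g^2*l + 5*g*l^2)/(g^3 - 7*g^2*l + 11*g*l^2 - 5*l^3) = g/(g - l)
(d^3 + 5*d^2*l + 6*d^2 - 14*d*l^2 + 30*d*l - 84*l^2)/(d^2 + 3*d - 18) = (d^2 + 5*d*l - 14*l^2)/(d - 3)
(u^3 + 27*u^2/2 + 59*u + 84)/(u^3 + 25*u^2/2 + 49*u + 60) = (2*u + 7)/(2*u + 5)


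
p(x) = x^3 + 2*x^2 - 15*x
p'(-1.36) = -14.89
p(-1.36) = 21.58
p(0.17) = -2.49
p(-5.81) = -41.46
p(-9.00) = -432.00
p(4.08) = 40.01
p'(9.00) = 264.00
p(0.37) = -5.23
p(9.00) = 756.00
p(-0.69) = 10.97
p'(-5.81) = 63.03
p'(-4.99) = 39.74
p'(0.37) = -13.11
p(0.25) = -3.61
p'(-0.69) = -16.33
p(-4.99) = 0.40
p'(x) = 3*x^2 + 4*x - 15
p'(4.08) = 51.26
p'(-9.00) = 192.00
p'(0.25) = -13.81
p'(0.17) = -14.23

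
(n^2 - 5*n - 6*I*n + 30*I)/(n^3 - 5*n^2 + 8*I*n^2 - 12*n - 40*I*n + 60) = (n - 6*I)/(n^2 + 8*I*n - 12)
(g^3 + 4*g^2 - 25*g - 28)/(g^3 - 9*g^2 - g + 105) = (g^3 + 4*g^2 - 25*g - 28)/(g^3 - 9*g^2 - g + 105)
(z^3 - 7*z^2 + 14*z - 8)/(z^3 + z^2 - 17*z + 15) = (z^2 - 6*z + 8)/(z^2 + 2*z - 15)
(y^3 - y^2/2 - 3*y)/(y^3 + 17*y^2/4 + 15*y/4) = 2*(2*y^2 - y - 6)/(4*y^2 + 17*y + 15)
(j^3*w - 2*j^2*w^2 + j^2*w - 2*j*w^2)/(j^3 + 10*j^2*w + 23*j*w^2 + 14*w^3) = j*w*(j^2 - 2*j*w + j - 2*w)/(j^3 + 10*j^2*w + 23*j*w^2 + 14*w^3)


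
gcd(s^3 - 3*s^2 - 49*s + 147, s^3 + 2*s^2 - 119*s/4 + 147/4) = s + 7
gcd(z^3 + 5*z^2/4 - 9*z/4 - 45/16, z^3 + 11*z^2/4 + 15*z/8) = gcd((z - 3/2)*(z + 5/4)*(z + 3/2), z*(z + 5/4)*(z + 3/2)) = z^2 + 11*z/4 + 15/8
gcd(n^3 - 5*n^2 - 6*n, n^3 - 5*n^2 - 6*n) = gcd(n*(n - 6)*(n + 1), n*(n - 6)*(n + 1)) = n^3 - 5*n^2 - 6*n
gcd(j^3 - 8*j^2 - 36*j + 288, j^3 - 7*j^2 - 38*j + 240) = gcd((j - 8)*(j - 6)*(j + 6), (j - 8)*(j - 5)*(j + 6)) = j^2 - 2*j - 48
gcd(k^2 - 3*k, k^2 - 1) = 1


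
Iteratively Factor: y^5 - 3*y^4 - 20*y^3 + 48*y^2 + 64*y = (y - 4)*(y^4 + y^3 - 16*y^2 - 16*y) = (y - 4)*(y + 4)*(y^3 - 3*y^2 - 4*y) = (y - 4)^2*(y + 4)*(y^2 + y) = (y - 4)^2*(y + 1)*(y + 4)*(y)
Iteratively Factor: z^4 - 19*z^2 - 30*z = (z)*(z^3 - 19*z - 30) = z*(z + 2)*(z^2 - 2*z - 15) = z*(z + 2)*(z + 3)*(z - 5)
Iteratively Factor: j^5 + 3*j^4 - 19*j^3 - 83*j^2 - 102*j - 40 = (j + 2)*(j^4 + j^3 - 21*j^2 - 41*j - 20) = (j + 2)*(j + 4)*(j^3 - 3*j^2 - 9*j - 5) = (j + 1)*(j + 2)*(j + 4)*(j^2 - 4*j - 5) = (j + 1)^2*(j + 2)*(j + 4)*(j - 5)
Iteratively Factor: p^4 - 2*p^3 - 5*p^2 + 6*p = (p - 3)*(p^3 + p^2 - 2*p) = (p - 3)*(p + 2)*(p^2 - p) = p*(p - 3)*(p + 2)*(p - 1)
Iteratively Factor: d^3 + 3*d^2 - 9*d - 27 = (d + 3)*(d^2 - 9) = (d + 3)^2*(d - 3)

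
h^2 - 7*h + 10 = (h - 5)*(h - 2)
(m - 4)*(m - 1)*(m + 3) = m^3 - 2*m^2 - 11*m + 12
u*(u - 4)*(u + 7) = u^3 + 3*u^2 - 28*u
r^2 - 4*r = r*(r - 4)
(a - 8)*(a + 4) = a^2 - 4*a - 32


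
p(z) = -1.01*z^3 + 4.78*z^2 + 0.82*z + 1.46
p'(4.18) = -12.16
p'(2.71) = 4.47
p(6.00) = -39.70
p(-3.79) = 122.00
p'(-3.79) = -78.94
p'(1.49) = 8.34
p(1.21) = 7.66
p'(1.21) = 7.95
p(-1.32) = 11.03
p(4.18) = 14.64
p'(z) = -3.03*z^2 + 9.56*z + 0.82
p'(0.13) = 2.01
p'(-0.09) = -0.06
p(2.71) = 18.69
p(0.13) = 1.65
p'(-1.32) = -17.08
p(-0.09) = 1.43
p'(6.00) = -50.90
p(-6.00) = 386.78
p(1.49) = 9.95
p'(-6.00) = -165.62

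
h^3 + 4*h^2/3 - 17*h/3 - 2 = (h - 2)*(h + 1/3)*(h + 3)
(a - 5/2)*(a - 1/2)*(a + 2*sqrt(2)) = a^3 - 3*a^2 + 2*sqrt(2)*a^2 - 6*sqrt(2)*a + 5*a/4 + 5*sqrt(2)/2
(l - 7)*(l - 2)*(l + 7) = l^3 - 2*l^2 - 49*l + 98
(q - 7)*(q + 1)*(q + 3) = q^3 - 3*q^2 - 25*q - 21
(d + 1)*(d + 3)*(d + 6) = d^3 + 10*d^2 + 27*d + 18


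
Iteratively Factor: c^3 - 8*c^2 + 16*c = (c - 4)*(c^2 - 4*c) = (c - 4)^2*(c)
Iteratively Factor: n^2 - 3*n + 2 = (n - 1)*(n - 2)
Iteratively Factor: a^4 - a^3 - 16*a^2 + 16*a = (a + 4)*(a^3 - 5*a^2 + 4*a) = (a - 1)*(a + 4)*(a^2 - 4*a) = a*(a - 1)*(a + 4)*(a - 4)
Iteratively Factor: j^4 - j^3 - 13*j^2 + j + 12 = (j - 4)*(j^3 + 3*j^2 - j - 3) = (j - 4)*(j + 3)*(j^2 - 1) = (j - 4)*(j + 1)*(j + 3)*(j - 1)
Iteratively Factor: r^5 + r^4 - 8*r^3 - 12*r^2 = (r - 3)*(r^4 + 4*r^3 + 4*r^2) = (r - 3)*(r + 2)*(r^3 + 2*r^2) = r*(r - 3)*(r + 2)*(r^2 + 2*r) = r*(r - 3)*(r + 2)^2*(r)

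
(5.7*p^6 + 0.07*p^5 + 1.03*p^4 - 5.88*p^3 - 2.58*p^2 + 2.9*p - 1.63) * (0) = 0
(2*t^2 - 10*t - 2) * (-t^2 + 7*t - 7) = -2*t^4 + 24*t^3 - 82*t^2 + 56*t + 14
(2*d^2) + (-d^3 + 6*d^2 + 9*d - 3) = -d^3 + 8*d^2 + 9*d - 3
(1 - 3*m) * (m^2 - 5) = -3*m^3 + m^2 + 15*m - 5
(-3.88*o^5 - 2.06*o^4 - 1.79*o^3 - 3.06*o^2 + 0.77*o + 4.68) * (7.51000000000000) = -29.1388*o^5 - 15.4706*o^4 - 13.4429*o^3 - 22.9806*o^2 + 5.7827*o + 35.1468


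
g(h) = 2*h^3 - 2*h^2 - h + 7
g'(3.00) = 41.00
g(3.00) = 40.00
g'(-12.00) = 911.00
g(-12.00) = -3725.00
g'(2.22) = 19.69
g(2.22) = 16.81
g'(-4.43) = 134.47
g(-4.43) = -201.70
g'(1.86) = 12.32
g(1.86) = 11.09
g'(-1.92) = 28.80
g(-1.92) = -12.61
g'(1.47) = 6.09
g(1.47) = 7.56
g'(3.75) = 68.38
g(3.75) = 80.59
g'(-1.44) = 17.20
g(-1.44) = -1.68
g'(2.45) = 25.22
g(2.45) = 21.96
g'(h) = 6*h^2 - 4*h - 1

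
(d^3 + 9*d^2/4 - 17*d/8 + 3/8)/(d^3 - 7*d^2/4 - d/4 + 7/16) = 2*(4*d^2 + 11*d - 3)/(8*d^2 - 10*d - 7)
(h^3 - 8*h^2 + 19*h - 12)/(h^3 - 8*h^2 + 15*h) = (h^2 - 5*h + 4)/(h*(h - 5))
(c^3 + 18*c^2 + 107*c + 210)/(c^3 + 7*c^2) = 1 + 11/c + 30/c^2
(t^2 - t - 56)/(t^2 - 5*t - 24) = (t + 7)/(t + 3)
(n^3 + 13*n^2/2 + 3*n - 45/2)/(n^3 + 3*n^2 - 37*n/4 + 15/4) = 2*(n + 3)/(2*n - 1)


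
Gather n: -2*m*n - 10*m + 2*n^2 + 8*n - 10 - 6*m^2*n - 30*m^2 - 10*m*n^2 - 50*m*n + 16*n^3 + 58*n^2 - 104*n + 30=-30*m^2 - 10*m + 16*n^3 + n^2*(60 - 10*m) + n*(-6*m^2 - 52*m - 96) + 20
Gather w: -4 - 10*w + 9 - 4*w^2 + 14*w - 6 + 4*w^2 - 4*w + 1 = 0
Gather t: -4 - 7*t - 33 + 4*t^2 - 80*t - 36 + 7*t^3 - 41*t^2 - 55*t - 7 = 7*t^3 - 37*t^2 - 142*t - 80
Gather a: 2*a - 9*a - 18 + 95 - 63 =14 - 7*a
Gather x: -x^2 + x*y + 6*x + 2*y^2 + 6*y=-x^2 + x*(y + 6) + 2*y^2 + 6*y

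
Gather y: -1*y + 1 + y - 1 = 0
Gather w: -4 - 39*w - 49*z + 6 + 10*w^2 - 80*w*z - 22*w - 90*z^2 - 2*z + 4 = 10*w^2 + w*(-80*z - 61) - 90*z^2 - 51*z + 6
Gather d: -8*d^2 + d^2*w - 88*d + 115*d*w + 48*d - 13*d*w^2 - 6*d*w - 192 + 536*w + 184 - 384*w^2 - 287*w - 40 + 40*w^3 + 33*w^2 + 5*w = d^2*(w - 8) + d*(-13*w^2 + 109*w - 40) + 40*w^3 - 351*w^2 + 254*w - 48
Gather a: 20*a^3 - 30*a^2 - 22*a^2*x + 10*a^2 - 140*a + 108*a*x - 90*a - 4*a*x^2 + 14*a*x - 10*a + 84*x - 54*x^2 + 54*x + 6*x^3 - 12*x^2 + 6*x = 20*a^3 + a^2*(-22*x - 20) + a*(-4*x^2 + 122*x - 240) + 6*x^3 - 66*x^2 + 144*x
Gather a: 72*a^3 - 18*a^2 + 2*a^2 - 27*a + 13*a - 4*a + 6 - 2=72*a^3 - 16*a^2 - 18*a + 4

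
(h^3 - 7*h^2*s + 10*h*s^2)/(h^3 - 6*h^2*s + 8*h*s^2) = (-h + 5*s)/(-h + 4*s)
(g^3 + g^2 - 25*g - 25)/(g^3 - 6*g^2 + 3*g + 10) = (g + 5)/(g - 2)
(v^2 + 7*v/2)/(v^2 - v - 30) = v*(2*v + 7)/(2*(v^2 - v - 30))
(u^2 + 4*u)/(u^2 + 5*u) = (u + 4)/(u + 5)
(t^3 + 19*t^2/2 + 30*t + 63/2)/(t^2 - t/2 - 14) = (t^2 + 6*t + 9)/(t - 4)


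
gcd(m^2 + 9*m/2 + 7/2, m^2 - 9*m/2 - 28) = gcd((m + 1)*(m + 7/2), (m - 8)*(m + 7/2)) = m + 7/2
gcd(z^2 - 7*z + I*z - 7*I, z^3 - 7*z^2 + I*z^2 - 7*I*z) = z^2 + z*(-7 + I) - 7*I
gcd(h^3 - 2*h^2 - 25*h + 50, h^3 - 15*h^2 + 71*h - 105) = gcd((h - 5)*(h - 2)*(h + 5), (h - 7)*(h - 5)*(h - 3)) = h - 5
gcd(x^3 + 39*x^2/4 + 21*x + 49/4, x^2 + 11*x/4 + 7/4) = x^2 + 11*x/4 + 7/4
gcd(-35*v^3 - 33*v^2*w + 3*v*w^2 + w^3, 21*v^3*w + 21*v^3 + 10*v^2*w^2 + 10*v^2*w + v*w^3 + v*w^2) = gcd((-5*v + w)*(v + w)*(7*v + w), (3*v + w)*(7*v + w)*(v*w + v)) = 7*v + w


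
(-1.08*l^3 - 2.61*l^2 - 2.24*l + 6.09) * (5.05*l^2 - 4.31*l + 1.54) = -5.454*l^5 - 8.5257*l^4 - 1.7261*l^3 + 36.3895*l^2 - 29.6975*l + 9.3786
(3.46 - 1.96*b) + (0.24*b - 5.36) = -1.72*b - 1.9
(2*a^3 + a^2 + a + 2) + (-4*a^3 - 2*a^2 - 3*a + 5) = -2*a^3 - a^2 - 2*a + 7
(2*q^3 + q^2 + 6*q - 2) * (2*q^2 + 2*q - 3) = 4*q^5 + 6*q^4 + 8*q^3 + 5*q^2 - 22*q + 6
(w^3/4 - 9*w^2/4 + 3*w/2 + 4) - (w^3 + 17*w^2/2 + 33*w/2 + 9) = -3*w^3/4 - 43*w^2/4 - 15*w - 5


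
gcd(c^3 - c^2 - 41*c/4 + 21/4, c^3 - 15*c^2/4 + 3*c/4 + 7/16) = c^2 - 4*c + 7/4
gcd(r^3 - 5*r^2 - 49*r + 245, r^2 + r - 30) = r - 5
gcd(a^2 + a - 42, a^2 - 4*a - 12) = a - 6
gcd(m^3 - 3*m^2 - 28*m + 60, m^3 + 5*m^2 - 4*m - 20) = m^2 + 3*m - 10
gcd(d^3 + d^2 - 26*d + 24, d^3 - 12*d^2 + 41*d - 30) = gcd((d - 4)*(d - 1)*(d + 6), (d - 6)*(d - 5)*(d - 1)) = d - 1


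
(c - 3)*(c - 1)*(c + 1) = c^3 - 3*c^2 - c + 3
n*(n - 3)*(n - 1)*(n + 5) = n^4 + n^3 - 17*n^2 + 15*n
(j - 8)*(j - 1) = j^2 - 9*j + 8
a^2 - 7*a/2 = a*(a - 7/2)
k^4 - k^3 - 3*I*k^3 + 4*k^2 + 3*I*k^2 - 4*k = k*(k - 1)*(k - 4*I)*(k + I)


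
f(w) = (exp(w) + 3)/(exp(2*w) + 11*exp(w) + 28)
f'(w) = (exp(w) + 3)*(-2*exp(2*w) - 11*exp(w))/(exp(2*w) + 11*exp(w) + 28)^2 + exp(w)/(exp(2*w) + 11*exp(w) + 28)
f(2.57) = 0.05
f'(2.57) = -0.03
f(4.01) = 0.02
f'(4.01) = -0.01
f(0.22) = 0.10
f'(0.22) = -0.01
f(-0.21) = 0.10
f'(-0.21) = -0.01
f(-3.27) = 0.11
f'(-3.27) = -0.00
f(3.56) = 0.02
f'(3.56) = -0.02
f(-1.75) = 0.11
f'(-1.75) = -0.00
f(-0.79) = 0.10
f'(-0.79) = -0.00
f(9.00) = 0.00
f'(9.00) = 0.00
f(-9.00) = 0.11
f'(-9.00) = 0.00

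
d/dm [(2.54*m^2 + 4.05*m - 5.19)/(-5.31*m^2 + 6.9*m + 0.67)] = (39.0315*m^2 - 51.7142*m + 38.5245)/(28.1961*m^4 - 73.278*m^3 + 40.4946*m^2 + 9.246*m + 0.4489)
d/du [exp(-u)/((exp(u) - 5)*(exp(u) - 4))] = (-3*exp(2*u) + 18*exp(u) - 20)*exp(-u)/(exp(4*u) - 18*exp(3*u) + 121*exp(2*u) - 360*exp(u) + 400)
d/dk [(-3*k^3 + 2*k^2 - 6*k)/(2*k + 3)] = (-12*k^3 - 23*k^2 + 12*k - 18)/(4*k^2 + 12*k + 9)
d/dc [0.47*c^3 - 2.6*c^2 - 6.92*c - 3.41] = 1.41*c^2 - 5.2*c - 6.92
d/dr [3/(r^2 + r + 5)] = 3*(-2*r - 1)/(r^2 + r + 5)^2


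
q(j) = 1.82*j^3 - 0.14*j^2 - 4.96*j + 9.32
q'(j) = 5.46*j^2 - 0.28*j - 4.96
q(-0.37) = 11.04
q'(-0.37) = -4.11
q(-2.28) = -1.67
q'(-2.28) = 24.06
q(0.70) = 6.40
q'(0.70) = -2.48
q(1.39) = 7.04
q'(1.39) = 5.20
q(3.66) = 78.52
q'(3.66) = 67.16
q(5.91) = 350.81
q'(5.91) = 184.09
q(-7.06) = -603.09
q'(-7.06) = 269.16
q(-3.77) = -71.49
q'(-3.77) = 73.70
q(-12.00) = -3096.28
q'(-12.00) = 784.64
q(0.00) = 9.32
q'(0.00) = -4.96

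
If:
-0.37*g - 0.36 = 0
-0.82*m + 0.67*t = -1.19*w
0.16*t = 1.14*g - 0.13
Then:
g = -0.97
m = 1.45121951219512*w - 6.3281764996704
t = -7.74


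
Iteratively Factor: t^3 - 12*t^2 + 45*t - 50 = (t - 2)*(t^2 - 10*t + 25) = (t - 5)*(t - 2)*(t - 5)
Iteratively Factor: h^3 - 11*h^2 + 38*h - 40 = (h - 2)*(h^2 - 9*h + 20) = (h - 5)*(h - 2)*(h - 4)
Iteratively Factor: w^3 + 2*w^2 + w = (w + 1)*(w^2 + w) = w*(w + 1)*(w + 1)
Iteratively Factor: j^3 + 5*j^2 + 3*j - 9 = (j + 3)*(j^2 + 2*j - 3) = (j + 3)^2*(j - 1)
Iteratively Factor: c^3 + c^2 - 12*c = (c)*(c^2 + c - 12) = c*(c + 4)*(c - 3)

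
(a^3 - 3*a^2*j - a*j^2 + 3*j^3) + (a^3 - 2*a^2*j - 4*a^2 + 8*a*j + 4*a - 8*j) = 2*a^3 - 5*a^2*j - 4*a^2 - a*j^2 + 8*a*j + 4*a + 3*j^3 - 8*j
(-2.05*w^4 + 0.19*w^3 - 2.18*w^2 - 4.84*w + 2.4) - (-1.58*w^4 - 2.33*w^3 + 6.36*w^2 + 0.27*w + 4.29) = -0.47*w^4 + 2.52*w^3 - 8.54*w^2 - 5.11*w - 1.89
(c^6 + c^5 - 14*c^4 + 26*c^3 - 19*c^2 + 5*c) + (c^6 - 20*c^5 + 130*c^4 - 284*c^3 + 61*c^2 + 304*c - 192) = 2*c^6 - 19*c^5 + 116*c^4 - 258*c^3 + 42*c^2 + 309*c - 192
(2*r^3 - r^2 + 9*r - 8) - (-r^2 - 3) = 2*r^3 + 9*r - 5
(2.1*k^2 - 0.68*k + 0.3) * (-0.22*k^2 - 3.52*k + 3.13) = -0.462*k^4 - 7.2424*k^3 + 8.9006*k^2 - 3.1844*k + 0.939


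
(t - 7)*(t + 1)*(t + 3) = t^3 - 3*t^2 - 25*t - 21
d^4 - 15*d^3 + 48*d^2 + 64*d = d*(d - 8)^2*(d + 1)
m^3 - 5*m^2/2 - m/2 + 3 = (m - 2)*(m - 3/2)*(m + 1)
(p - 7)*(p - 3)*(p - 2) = p^3 - 12*p^2 + 41*p - 42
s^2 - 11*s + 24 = (s - 8)*(s - 3)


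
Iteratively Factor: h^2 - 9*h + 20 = (h - 4)*(h - 5)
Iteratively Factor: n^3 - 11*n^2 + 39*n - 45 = (n - 3)*(n^2 - 8*n + 15) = (n - 3)^2*(n - 5)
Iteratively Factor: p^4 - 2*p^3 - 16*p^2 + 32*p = (p + 4)*(p^3 - 6*p^2 + 8*p) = p*(p + 4)*(p^2 - 6*p + 8) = p*(p - 4)*(p + 4)*(p - 2)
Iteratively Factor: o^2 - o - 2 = (o - 2)*(o + 1)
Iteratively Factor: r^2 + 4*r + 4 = (r + 2)*(r + 2)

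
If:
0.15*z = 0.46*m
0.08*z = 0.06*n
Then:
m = 0.326086956521739*z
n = 1.33333333333333*z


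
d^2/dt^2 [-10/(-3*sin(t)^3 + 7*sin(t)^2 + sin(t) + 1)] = 10*(81*sin(t)^6 - 231*sin(t)^5 + 82*sin(t)^4 + 384*sin(t)^3 - 303*sin(t)^2 - 61*sin(t) + 12)/(-3*sin(t)^3 + 7*sin(t)^2 + sin(t) + 1)^3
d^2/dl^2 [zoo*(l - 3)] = 0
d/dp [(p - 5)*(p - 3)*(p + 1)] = 3*p^2 - 14*p + 7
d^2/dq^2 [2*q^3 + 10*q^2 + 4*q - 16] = 12*q + 20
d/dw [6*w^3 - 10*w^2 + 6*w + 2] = 18*w^2 - 20*w + 6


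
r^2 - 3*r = r*(r - 3)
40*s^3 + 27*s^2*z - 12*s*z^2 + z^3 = (-8*s + z)*(-5*s + z)*(s + z)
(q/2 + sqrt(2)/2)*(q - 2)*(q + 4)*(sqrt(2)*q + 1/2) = sqrt(2)*q^4/2 + 5*q^3/4 + sqrt(2)*q^3 - 15*sqrt(2)*q^2/4 + 5*q^2/2 - 10*q + sqrt(2)*q/2 - 2*sqrt(2)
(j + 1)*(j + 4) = j^2 + 5*j + 4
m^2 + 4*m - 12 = (m - 2)*(m + 6)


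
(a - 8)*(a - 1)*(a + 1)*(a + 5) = a^4 - 3*a^3 - 41*a^2 + 3*a + 40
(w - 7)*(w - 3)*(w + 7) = w^3 - 3*w^2 - 49*w + 147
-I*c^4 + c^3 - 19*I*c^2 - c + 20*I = (c - 1)*(c - 4*I)*(c + 5*I)*(-I*c - I)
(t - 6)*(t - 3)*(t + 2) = t^3 - 7*t^2 + 36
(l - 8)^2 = l^2 - 16*l + 64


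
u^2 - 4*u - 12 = (u - 6)*(u + 2)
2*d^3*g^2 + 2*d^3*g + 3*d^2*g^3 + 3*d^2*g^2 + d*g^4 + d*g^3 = g*(d + g)*(2*d + g)*(d*g + d)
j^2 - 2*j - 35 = (j - 7)*(j + 5)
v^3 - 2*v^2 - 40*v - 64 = (v - 8)*(v + 2)*(v + 4)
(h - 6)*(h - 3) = h^2 - 9*h + 18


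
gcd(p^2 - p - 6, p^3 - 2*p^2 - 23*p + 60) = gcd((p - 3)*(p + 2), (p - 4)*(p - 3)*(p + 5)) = p - 3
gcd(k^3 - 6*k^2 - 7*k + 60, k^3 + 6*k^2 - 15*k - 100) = k - 4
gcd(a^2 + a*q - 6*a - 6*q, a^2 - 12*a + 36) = a - 6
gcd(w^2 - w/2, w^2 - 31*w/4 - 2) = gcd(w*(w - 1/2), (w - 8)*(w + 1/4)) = 1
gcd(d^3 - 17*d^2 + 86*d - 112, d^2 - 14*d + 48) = d - 8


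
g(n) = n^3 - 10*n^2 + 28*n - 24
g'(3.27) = -5.32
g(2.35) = -0.45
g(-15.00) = -6069.00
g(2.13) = -0.07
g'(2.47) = -3.10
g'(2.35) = -2.43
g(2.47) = -0.78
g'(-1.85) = 75.27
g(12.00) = 600.00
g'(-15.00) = 1003.00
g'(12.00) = 220.00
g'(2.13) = -0.99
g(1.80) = -0.17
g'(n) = 3*n^2 - 20*n + 28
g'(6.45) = 23.81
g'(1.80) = 1.72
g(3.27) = -4.40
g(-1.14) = -70.40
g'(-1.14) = 54.70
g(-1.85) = -116.36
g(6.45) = 8.91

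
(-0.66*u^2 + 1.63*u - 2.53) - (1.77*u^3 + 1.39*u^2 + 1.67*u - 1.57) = -1.77*u^3 - 2.05*u^2 - 0.04*u - 0.96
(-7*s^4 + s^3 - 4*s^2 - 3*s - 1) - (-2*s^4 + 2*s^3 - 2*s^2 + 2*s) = -5*s^4 - s^3 - 2*s^2 - 5*s - 1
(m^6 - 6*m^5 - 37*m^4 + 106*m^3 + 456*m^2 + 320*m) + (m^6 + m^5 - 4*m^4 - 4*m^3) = 2*m^6 - 5*m^5 - 41*m^4 + 102*m^3 + 456*m^2 + 320*m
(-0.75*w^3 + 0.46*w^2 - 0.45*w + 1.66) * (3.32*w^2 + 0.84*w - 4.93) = -2.49*w^5 + 0.8972*w^4 + 2.5899*w^3 + 2.8654*w^2 + 3.6129*w - 8.1838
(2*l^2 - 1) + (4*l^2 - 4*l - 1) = 6*l^2 - 4*l - 2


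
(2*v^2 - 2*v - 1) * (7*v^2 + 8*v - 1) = 14*v^4 + 2*v^3 - 25*v^2 - 6*v + 1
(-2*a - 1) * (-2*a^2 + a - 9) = 4*a^3 + 17*a + 9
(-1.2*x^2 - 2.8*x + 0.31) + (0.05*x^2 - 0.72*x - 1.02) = -1.15*x^2 - 3.52*x - 0.71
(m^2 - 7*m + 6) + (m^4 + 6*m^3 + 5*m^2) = m^4 + 6*m^3 + 6*m^2 - 7*m + 6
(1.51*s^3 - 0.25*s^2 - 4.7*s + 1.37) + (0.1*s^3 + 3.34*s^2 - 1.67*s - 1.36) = 1.61*s^3 + 3.09*s^2 - 6.37*s + 0.01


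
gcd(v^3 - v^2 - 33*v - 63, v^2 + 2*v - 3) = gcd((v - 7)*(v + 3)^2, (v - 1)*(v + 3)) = v + 3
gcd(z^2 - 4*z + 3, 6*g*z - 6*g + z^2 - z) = z - 1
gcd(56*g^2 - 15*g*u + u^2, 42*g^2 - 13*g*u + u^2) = -7*g + u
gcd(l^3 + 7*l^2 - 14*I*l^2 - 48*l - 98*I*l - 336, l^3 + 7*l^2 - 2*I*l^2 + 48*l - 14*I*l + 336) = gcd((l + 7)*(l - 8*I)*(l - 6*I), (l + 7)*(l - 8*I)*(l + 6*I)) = l^2 + l*(7 - 8*I) - 56*I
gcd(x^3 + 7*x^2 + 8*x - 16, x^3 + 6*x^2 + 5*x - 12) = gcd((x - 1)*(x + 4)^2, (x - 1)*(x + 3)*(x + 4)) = x^2 + 3*x - 4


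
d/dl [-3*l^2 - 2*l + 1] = -6*l - 2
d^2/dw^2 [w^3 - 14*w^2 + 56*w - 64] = 6*w - 28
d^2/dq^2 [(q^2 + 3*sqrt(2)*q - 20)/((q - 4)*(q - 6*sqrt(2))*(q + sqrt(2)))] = 2*(q^6 + 9*sqrt(2)*q^5 - 174*q^4 - 96*sqrt(2)*q^4 + 576*q^3 + 1054*sqrt(2)*q^3 - 3744*sqrt(2)*q^2 - 2664*q^2 + 2928*sqrt(2)*q + 16320*q - 26176 + 6528*sqrt(2))/(q^9 - 15*sqrt(2)*q^8 - 12*q^8 + 162*q^7 + 180*sqrt(2)*q^7 - 1432*q^6 - 610*sqrt(2)*q^6 - 360*sqrt(2)*q^5 + 4104*q^5 + 3120*sqrt(2)*q^4 + 9120*q^4 - 67392*q^3 + 18880*sqrt(2)*q^3 - 103680*sqrt(2)*q^2 + 108288*q^2 - 82944*q + 138240*sqrt(2)*q + 110592)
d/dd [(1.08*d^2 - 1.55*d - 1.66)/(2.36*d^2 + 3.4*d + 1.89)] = (7.33*d^2 + 11.9176*d + 2.7145)/(5.5696*d^4 + 16.048*d^3 + 20.4808*d^2 + 12.852*d + 3.5721)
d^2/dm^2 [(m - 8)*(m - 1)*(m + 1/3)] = 6*m - 52/3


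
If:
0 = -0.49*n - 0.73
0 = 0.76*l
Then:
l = 0.00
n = -1.49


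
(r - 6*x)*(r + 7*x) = r^2 + r*x - 42*x^2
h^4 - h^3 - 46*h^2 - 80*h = h*(h - 8)*(h + 2)*(h + 5)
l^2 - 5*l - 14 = (l - 7)*(l + 2)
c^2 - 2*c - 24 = (c - 6)*(c + 4)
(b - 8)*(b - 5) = b^2 - 13*b + 40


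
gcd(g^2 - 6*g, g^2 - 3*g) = g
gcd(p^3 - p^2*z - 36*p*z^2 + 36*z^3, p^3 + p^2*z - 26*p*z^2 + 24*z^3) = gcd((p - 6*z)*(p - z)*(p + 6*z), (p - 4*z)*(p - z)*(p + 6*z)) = -p^2 - 5*p*z + 6*z^2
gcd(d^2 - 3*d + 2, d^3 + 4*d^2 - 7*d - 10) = d - 2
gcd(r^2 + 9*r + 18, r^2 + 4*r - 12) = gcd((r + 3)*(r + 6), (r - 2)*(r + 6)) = r + 6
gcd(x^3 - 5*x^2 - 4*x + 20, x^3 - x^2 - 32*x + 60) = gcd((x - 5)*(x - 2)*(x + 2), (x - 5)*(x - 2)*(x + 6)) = x^2 - 7*x + 10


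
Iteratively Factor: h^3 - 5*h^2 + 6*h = (h)*(h^2 - 5*h + 6) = h*(h - 2)*(h - 3)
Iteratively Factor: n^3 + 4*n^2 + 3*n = (n)*(n^2 + 4*n + 3) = n*(n + 3)*(n + 1)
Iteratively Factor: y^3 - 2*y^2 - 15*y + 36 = (y - 3)*(y^2 + y - 12) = (y - 3)*(y + 4)*(y - 3)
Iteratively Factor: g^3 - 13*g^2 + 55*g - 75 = (g - 5)*(g^2 - 8*g + 15) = (g - 5)^2*(g - 3)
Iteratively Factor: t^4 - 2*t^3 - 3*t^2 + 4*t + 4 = (t + 1)*(t^3 - 3*t^2 + 4) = (t - 2)*(t + 1)*(t^2 - t - 2) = (t - 2)*(t + 1)^2*(t - 2)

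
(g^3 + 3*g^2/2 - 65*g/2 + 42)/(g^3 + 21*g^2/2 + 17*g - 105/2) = (g - 4)/(g + 5)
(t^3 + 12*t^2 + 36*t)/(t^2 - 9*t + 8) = t*(t^2 + 12*t + 36)/(t^2 - 9*t + 8)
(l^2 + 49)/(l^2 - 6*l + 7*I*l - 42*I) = (l - 7*I)/(l - 6)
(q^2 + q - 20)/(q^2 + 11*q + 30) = (q - 4)/(q + 6)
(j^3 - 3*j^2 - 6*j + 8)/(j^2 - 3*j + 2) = (j^2 - 2*j - 8)/(j - 2)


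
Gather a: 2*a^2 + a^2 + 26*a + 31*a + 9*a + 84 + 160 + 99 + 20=3*a^2 + 66*a + 363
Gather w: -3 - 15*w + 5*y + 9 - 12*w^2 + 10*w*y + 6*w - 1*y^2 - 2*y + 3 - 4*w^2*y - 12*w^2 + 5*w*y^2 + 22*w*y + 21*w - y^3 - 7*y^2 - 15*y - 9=w^2*(-4*y - 24) + w*(5*y^2 + 32*y + 12) - y^3 - 8*y^2 - 12*y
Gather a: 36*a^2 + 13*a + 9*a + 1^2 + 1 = 36*a^2 + 22*a + 2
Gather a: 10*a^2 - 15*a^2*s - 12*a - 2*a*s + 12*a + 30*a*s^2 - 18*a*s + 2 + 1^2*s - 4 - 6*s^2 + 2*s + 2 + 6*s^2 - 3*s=a^2*(10 - 15*s) + a*(30*s^2 - 20*s)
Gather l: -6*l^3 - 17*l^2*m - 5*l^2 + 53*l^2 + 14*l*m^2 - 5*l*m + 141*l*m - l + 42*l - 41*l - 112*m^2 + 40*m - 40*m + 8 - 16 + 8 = -6*l^3 + l^2*(48 - 17*m) + l*(14*m^2 + 136*m) - 112*m^2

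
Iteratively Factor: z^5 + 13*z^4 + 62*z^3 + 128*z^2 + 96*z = (z + 2)*(z^4 + 11*z^3 + 40*z^2 + 48*z) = (z + 2)*(z + 4)*(z^3 + 7*z^2 + 12*z) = (z + 2)*(z + 4)^2*(z^2 + 3*z) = (z + 2)*(z + 3)*(z + 4)^2*(z)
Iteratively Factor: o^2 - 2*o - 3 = (o - 3)*(o + 1)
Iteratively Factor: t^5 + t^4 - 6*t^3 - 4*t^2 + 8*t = (t)*(t^4 + t^3 - 6*t^2 - 4*t + 8) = t*(t - 2)*(t^3 + 3*t^2 - 4) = t*(t - 2)*(t + 2)*(t^2 + t - 2) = t*(t - 2)*(t - 1)*(t + 2)*(t + 2)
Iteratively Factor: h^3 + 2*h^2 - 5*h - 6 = (h + 1)*(h^2 + h - 6) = (h - 2)*(h + 1)*(h + 3)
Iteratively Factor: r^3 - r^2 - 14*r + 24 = (r + 4)*(r^2 - 5*r + 6) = (r - 3)*(r + 4)*(r - 2)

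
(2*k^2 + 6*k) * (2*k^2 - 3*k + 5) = 4*k^4 + 6*k^3 - 8*k^2 + 30*k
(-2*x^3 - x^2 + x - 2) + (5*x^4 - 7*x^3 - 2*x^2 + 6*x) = 5*x^4 - 9*x^3 - 3*x^2 + 7*x - 2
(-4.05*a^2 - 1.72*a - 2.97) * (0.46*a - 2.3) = -1.863*a^3 + 8.5238*a^2 + 2.5898*a + 6.831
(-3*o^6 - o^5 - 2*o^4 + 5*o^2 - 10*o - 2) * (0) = 0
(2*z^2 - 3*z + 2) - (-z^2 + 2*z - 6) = 3*z^2 - 5*z + 8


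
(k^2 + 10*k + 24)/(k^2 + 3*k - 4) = (k + 6)/(k - 1)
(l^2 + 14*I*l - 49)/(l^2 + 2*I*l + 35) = (l + 7*I)/(l - 5*I)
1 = 1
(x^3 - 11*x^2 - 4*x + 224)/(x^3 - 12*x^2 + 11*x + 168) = (x + 4)/(x + 3)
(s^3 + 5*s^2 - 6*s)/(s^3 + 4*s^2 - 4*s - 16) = s*(s^2 + 5*s - 6)/(s^3 + 4*s^2 - 4*s - 16)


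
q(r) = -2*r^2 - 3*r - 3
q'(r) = -4*r - 3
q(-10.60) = -195.92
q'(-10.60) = 39.40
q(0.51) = -5.05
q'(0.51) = -5.04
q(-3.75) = -19.88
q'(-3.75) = 12.00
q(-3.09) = -12.83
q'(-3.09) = 9.36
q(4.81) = -63.70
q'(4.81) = -22.24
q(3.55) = -38.86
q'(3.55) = -17.20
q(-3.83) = -20.85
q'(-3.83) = 12.32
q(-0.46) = -2.04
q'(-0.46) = -1.16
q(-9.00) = -138.00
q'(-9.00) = 33.00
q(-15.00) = -408.00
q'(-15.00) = 57.00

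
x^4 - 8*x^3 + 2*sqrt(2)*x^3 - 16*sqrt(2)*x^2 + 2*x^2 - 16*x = x*(x - 8)*(x + sqrt(2))^2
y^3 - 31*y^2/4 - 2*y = y*(y - 8)*(y + 1/4)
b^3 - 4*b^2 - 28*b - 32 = (b - 8)*(b + 2)^2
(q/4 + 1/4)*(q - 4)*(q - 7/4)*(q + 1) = q^4/4 - 15*q^3/16 - 7*q^2/8 + 33*q/16 + 7/4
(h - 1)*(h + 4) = h^2 + 3*h - 4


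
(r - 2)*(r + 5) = r^2 + 3*r - 10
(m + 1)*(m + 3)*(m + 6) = m^3 + 10*m^2 + 27*m + 18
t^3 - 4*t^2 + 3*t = t*(t - 3)*(t - 1)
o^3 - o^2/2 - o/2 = o*(o - 1)*(o + 1/2)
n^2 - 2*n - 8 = (n - 4)*(n + 2)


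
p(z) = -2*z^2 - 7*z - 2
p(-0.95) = 2.84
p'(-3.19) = 5.76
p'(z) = -4*z - 7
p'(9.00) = -43.00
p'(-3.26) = 6.04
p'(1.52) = -13.08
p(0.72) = -8.08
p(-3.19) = -0.02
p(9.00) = -227.00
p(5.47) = -100.13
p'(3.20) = -19.80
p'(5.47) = -28.88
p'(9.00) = -43.00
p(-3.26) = -0.44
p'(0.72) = -9.88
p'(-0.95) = -3.20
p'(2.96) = -18.84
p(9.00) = -227.00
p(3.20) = -44.88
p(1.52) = -17.26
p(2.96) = -40.24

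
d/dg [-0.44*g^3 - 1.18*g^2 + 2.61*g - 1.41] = -1.32*g^2 - 2.36*g + 2.61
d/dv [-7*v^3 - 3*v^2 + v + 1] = -21*v^2 - 6*v + 1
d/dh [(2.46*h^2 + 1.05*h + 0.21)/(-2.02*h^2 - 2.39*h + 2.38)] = (-3.7584*h^2 + 12.558*h + 3.0009)/(4.0804*h^4 + 9.6556*h^3 - 3.9031*h^2 - 11.3764*h + 5.6644)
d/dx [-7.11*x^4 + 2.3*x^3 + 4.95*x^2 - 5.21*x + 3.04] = -28.44*x^3 + 6.9*x^2 + 9.9*x - 5.21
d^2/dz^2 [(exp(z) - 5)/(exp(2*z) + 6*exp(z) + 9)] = (exp(2*z) - 32*exp(z) + 39)*exp(z)/(exp(4*z) + 12*exp(3*z) + 54*exp(2*z) + 108*exp(z) + 81)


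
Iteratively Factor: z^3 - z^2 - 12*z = (z)*(z^2 - z - 12) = z*(z + 3)*(z - 4)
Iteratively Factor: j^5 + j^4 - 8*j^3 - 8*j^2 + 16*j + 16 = (j + 2)*(j^4 - j^3 - 6*j^2 + 4*j + 8) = (j - 2)*(j + 2)*(j^3 + j^2 - 4*j - 4) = (j - 2)^2*(j + 2)*(j^2 + 3*j + 2) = (j - 2)^2*(j + 1)*(j + 2)*(j + 2)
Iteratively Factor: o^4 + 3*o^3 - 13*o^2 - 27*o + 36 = (o - 3)*(o^3 + 6*o^2 + 5*o - 12) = (o - 3)*(o + 4)*(o^2 + 2*o - 3) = (o - 3)*(o - 1)*(o + 4)*(o + 3)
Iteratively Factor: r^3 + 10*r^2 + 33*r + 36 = (r + 3)*(r^2 + 7*r + 12) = (r + 3)^2*(r + 4)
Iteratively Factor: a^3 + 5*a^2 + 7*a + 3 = (a + 1)*(a^2 + 4*a + 3) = (a + 1)*(a + 3)*(a + 1)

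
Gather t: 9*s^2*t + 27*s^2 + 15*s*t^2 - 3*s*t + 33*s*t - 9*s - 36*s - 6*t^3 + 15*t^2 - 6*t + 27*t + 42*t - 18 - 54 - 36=27*s^2 - 45*s - 6*t^3 + t^2*(15*s + 15) + t*(9*s^2 + 30*s + 63) - 108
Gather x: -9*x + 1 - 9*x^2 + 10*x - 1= -9*x^2 + x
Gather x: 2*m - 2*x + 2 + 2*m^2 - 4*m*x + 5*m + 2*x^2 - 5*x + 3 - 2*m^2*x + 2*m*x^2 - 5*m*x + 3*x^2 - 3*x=2*m^2 + 7*m + x^2*(2*m + 5) + x*(-2*m^2 - 9*m - 10) + 5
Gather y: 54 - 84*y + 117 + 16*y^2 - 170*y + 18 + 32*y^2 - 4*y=48*y^2 - 258*y + 189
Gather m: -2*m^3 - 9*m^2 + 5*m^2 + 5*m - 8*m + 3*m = -2*m^3 - 4*m^2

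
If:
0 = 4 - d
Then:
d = 4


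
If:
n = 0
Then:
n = 0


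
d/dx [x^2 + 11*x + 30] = 2*x + 11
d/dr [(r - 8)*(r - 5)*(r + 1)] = 3*r^2 - 24*r + 27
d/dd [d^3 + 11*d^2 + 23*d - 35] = 3*d^2 + 22*d + 23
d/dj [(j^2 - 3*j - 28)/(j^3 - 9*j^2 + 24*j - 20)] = (-j^3 + 4*j^2 + 89*j - 366)/(j^5 - 16*j^4 + 97*j^3 - 278*j^2 + 380*j - 200)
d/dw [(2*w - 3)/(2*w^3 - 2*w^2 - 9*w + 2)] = (-8*w^3 + 22*w^2 - 12*w - 23)/(4*w^6 - 8*w^5 - 32*w^4 + 44*w^3 + 73*w^2 - 36*w + 4)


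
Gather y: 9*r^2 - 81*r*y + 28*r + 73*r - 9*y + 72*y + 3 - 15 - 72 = 9*r^2 + 101*r + y*(63 - 81*r) - 84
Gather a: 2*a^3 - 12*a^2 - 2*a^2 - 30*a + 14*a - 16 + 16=2*a^3 - 14*a^2 - 16*a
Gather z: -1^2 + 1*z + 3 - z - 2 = 0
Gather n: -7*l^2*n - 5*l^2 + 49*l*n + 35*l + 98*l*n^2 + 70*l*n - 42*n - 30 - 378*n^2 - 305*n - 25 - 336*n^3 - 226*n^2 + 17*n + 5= -5*l^2 + 35*l - 336*n^3 + n^2*(98*l - 604) + n*(-7*l^2 + 119*l - 330) - 50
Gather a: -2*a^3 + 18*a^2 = -2*a^3 + 18*a^2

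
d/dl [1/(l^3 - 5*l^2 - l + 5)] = (-3*l^2 + 10*l + 1)/(l^3 - 5*l^2 - l + 5)^2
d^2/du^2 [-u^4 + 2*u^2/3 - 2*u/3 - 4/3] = 4/3 - 12*u^2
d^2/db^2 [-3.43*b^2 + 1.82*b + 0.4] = -6.86000000000000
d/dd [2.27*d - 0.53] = 2.27000000000000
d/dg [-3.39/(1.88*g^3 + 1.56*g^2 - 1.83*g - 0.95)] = (19.1196*g^2 + 10.5768*g - 6.2037)/(1.88*g^3 + 1.56*g^2 - 1.83*g - 0.95)^2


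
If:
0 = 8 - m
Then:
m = 8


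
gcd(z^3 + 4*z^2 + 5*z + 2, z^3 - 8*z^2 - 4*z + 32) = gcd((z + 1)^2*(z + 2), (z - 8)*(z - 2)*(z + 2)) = z + 2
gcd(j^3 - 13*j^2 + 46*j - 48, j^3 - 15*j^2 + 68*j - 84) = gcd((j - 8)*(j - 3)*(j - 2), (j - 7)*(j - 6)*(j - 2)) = j - 2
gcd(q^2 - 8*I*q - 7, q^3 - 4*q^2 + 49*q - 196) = q - 7*I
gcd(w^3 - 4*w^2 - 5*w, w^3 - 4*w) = w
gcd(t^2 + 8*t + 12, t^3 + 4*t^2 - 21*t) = 1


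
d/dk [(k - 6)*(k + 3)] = 2*k - 3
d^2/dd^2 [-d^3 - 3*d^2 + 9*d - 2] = -6*d - 6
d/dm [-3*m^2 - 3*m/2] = -6*m - 3/2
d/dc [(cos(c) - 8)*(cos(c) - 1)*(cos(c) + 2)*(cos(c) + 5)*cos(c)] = (-5*cos(c)^4 + 8*cos(c)^3 + 135*cos(c)^2 + 68*cos(c) - 80)*sin(c)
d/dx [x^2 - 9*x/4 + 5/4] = 2*x - 9/4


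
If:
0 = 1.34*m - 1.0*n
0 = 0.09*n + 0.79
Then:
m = -6.55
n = -8.78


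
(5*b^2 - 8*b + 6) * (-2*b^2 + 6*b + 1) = -10*b^4 + 46*b^3 - 55*b^2 + 28*b + 6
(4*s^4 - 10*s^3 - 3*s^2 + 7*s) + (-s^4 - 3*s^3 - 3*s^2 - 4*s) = 3*s^4 - 13*s^3 - 6*s^2 + 3*s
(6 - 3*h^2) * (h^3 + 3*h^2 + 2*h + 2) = -3*h^5 - 9*h^4 + 12*h^2 + 12*h + 12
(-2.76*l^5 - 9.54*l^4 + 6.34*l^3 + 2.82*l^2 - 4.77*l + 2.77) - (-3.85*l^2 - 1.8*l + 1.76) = -2.76*l^5 - 9.54*l^4 + 6.34*l^3 + 6.67*l^2 - 2.97*l + 1.01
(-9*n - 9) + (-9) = -9*n - 18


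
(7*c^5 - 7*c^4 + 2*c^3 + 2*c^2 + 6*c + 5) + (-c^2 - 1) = 7*c^5 - 7*c^4 + 2*c^3 + c^2 + 6*c + 4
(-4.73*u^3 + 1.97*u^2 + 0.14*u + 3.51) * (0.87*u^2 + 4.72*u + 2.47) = -4.1151*u^5 - 20.6117*u^4 - 2.2629*u^3 + 8.5804*u^2 + 16.913*u + 8.6697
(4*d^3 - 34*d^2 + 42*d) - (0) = 4*d^3 - 34*d^2 + 42*d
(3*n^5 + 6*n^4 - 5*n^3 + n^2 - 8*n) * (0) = 0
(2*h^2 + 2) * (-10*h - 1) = -20*h^3 - 2*h^2 - 20*h - 2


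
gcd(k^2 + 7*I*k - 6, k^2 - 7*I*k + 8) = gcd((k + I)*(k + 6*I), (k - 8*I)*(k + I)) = k + I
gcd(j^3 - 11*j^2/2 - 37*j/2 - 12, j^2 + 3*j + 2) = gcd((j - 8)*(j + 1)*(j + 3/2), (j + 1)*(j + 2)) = j + 1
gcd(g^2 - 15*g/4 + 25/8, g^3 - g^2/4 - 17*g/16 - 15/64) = g - 5/4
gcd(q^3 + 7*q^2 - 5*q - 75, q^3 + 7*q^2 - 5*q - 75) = q^3 + 7*q^2 - 5*q - 75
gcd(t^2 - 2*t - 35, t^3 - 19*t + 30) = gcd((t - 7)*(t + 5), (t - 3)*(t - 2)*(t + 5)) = t + 5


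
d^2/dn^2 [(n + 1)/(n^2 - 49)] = 2*(4*n^2*(n + 1) - (3*n + 1)*(n^2 - 49))/(n^2 - 49)^3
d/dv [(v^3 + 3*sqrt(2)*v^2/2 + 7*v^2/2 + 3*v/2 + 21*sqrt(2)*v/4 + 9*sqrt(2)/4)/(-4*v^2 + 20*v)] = (-4*v^4 + 40*v^3 + 51*sqrt(2)*v^2 + 76*v^2 + 18*sqrt(2)*v - 45*sqrt(2))/(16*v^2*(v^2 - 10*v + 25))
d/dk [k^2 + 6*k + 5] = 2*k + 6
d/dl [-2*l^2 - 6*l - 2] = -4*l - 6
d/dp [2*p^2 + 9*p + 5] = 4*p + 9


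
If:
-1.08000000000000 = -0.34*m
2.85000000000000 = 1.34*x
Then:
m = 3.18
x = 2.13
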